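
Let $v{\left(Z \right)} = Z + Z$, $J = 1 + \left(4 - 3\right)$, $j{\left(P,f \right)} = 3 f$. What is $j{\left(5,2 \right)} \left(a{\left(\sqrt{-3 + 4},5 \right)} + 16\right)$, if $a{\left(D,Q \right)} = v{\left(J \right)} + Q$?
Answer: $150$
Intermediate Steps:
$J = 2$ ($J = 1 + 1 = 2$)
$v{\left(Z \right)} = 2 Z$
$a{\left(D,Q \right)} = 4 + Q$ ($a{\left(D,Q \right)} = 2 \cdot 2 + Q = 4 + Q$)
$j{\left(5,2 \right)} \left(a{\left(\sqrt{-3 + 4},5 \right)} + 16\right) = 3 \cdot 2 \left(\left(4 + 5\right) + 16\right) = 6 \left(9 + 16\right) = 6 \cdot 25 = 150$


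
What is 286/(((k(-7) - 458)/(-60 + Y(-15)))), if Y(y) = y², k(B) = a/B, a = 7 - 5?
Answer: -165165/1604 ≈ -102.97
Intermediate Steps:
a = 2
k(B) = 2/B
286/(((k(-7) - 458)/(-60 + Y(-15)))) = 286/(((2/(-7) - 458)/(-60 + (-15)²))) = 286/(((2*(-⅐) - 458)/(-60 + 225))) = 286/(((-2/7 - 458)/165)) = 286/((-3208/7*1/165)) = 286/(-3208/1155) = 286*(-1155/3208) = -165165/1604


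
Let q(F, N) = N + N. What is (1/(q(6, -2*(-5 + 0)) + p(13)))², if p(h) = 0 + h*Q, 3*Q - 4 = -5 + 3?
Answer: 9/7396 ≈ 0.0012169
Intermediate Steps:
q(F, N) = 2*N
Q = ⅔ (Q = 4/3 + (-5 + 3)/3 = 4/3 + (⅓)*(-2) = 4/3 - ⅔ = ⅔ ≈ 0.66667)
p(h) = 2*h/3 (p(h) = 0 + h*(⅔) = 0 + 2*h/3 = 2*h/3)
(1/(q(6, -2*(-5 + 0)) + p(13)))² = (1/(2*(-2*(-5 + 0)) + (⅔)*13))² = (1/(2*(-2*(-5)) + 26/3))² = (1/(2*10 + 26/3))² = (1/(20 + 26/3))² = (1/(86/3))² = (3/86)² = 9/7396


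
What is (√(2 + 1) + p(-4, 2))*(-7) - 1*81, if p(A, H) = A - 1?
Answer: -46 - 7*√3 ≈ -58.124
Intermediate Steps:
p(A, H) = -1 + A
(√(2 + 1) + p(-4, 2))*(-7) - 1*81 = (√(2 + 1) + (-1 - 4))*(-7) - 1*81 = (√3 - 5)*(-7) - 81 = (-5 + √3)*(-7) - 81 = (35 - 7*√3) - 81 = -46 - 7*√3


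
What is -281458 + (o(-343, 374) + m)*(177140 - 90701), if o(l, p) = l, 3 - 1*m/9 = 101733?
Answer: -79170885265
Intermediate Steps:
m = -915570 (m = 27 - 9*101733 = 27 - 915597 = -915570)
-281458 + (o(-343, 374) + m)*(177140 - 90701) = -281458 + (-343 - 915570)*(177140 - 90701) = -281458 - 915913*86439 = -281458 - 79170603807 = -79170885265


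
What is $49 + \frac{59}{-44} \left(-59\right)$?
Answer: $\frac{5637}{44} \approx 128.11$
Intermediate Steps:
$49 + \frac{59}{-44} \left(-59\right) = 49 + 59 \left(- \frac{1}{44}\right) \left(-59\right) = 49 - - \frac{3481}{44} = 49 + \frac{3481}{44} = \frac{5637}{44}$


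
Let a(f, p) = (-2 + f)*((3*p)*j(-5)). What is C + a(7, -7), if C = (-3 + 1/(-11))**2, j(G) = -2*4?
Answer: 102796/121 ≈ 849.55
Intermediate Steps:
j(G) = -8
a(f, p) = -24*p*(-2 + f) (a(f, p) = (-2 + f)*((3*p)*(-8)) = (-2 + f)*(-24*p) = -24*p*(-2 + f))
C = 1156/121 (C = (-3 - 1/11)**2 = (-34/11)**2 = 1156/121 ≈ 9.5537)
C + a(7, -7) = 1156/121 + 24*(-7)*(2 - 1*7) = 1156/121 + 24*(-7)*(2 - 7) = 1156/121 + 24*(-7)*(-5) = 1156/121 + 840 = 102796/121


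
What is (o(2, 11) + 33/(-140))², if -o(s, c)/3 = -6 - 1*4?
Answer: 17363889/19600 ≈ 885.91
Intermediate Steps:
o(s, c) = 30 (o(s, c) = -3*(-6 - 1*4) = -3*(-6 - 4) = -3*(-10) = 30)
(o(2, 11) + 33/(-140))² = (30 + 33/(-140))² = (30 + 33*(-1/140))² = (30 - 33/140)² = (4167/140)² = 17363889/19600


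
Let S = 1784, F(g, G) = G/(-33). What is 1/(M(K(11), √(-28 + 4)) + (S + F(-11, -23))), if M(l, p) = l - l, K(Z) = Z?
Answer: 33/58895 ≈ 0.00056032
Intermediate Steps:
F(g, G) = -G/33 (F(g, G) = G*(-1/33) = -G/33)
M(l, p) = 0
1/(M(K(11), √(-28 + 4)) + (S + F(-11, -23))) = 1/(0 + (1784 - 1/33*(-23))) = 1/(0 + (1784 + 23/33)) = 1/(0 + 58895/33) = 1/(58895/33) = 33/58895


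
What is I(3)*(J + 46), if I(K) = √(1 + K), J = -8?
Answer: 76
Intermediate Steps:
I(3)*(J + 46) = √(1 + 3)*(-8 + 46) = √4*38 = 2*38 = 76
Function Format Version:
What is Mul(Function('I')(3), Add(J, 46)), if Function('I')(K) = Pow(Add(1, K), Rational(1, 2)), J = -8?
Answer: 76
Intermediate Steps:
Mul(Function('I')(3), Add(J, 46)) = Mul(Pow(Add(1, 3), Rational(1, 2)), Add(-8, 46)) = Mul(Pow(4, Rational(1, 2)), 38) = Mul(2, 38) = 76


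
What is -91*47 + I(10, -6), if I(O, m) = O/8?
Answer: -17103/4 ≈ -4275.8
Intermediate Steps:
I(O, m) = O/8 (I(O, m) = O*(⅛) = O/8)
-91*47 + I(10, -6) = -91*47 + (⅛)*10 = -4277 + 5/4 = -17103/4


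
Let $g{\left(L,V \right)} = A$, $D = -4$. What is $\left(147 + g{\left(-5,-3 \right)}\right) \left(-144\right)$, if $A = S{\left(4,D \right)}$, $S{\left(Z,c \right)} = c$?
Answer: $-20592$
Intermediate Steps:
$A = -4$
$g{\left(L,V \right)} = -4$
$\left(147 + g{\left(-5,-3 \right)}\right) \left(-144\right) = \left(147 - 4\right) \left(-144\right) = 143 \left(-144\right) = -20592$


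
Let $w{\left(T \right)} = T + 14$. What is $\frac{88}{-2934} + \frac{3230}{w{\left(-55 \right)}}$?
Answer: $- \frac{4740214}{60147} \approx -78.81$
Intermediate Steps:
$w{\left(T \right)} = 14 + T$
$\frac{88}{-2934} + \frac{3230}{w{\left(-55 \right)}} = \frac{88}{-2934} + \frac{3230}{14 - 55} = 88 \left(- \frac{1}{2934}\right) + \frac{3230}{-41} = - \frac{44}{1467} + 3230 \left(- \frac{1}{41}\right) = - \frac{44}{1467} - \frac{3230}{41} = - \frac{4740214}{60147}$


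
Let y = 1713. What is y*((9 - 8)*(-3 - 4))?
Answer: -11991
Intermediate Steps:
y*((9 - 8)*(-3 - 4)) = 1713*((9 - 8)*(-3 - 4)) = 1713*(1*(-7)) = 1713*(-7) = -11991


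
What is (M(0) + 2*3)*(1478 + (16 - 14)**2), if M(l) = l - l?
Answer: 8892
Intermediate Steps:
M(l) = 0
(M(0) + 2*3)*(1478 + (16 - 14)**2) = (0 + 2*3)*(1478 + (16 - 14)**2) = (0 + 6)*(1478 + 2**2) = 6*(1478 + 4) = 6*1482 = 8892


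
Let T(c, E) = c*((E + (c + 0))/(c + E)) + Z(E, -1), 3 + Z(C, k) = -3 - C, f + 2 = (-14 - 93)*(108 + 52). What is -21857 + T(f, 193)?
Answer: -39178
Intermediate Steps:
f = -17122 (f = -2 + (-14 - 93)*(108 + 52) = -2 - 107*160 = -2 - 17120 = -17122)
Z(C, k) = -6 - C (Z(C, k) = -3 + (-3 - C) = -6 - C)
T(c, E) = -6 + c - E (T(c, E) = c*((E + (c + 0))/(c + E)) + (-6 - E) = c*((E + c)/(E + c)) + (-6 - E) = c*1 + (-6 - E) = c + (-6 - E) = -6 + c - E)
-21857 + T(f, 193) = -21857 + (-6 - 17122 - 1*193) = -21857 + (-6 - 17122 - 193) = -21857 - 17321 = -39178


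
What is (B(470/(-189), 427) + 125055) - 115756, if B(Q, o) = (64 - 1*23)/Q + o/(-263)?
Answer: 1147210713/123610 ≈ 9280.9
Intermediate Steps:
B(Q, o) = 41/Q - o/263 (B(Q, o) = (64 - 23)/Q + o*(-1/263) = 41/Q - o/263)
(B(470/(-189), 427) + 125055) - 115756 = ((41/((470/(-189))) - 1/263*427) + 125055) - 115756 = ((41/((470*(-1/189))) - 427/263) + 125055) - 115756 = ((41/(-470/189) - 427/263) + 125055) - 115756 = ((41*(-189/470) - 427/263) + 125055) - 115756 = ((-7749/470 - 427/263) + 125055) - 115756 = (-2238677/123610 + 125055) - 115756 = 15455809873/123610 - 115756 = 1147210713/123610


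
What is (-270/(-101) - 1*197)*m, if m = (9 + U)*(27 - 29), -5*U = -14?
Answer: 2315986/505 ≈ 4586.1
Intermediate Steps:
U = 14/5 (U = -1/5*(-14) = 14/5 ≈ 2.8000)
m = -118/5 (m = (9 + 14/5)*(27 - 29) = (59/5)*(-2) = -118/5 ≈ -23.600)
(-270/(-101) - 1*197)*m = (-270/(-101) - 1*197)*(-118/5) = (-270*(-1/101) - 197)*(-118/5) = (270/101 - 197)*(-118/5) = -19627/101*(-118/5) = 2315986/505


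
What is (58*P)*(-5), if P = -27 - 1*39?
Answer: 19140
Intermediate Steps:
P = -66 (P = -27 - 39 = -66)
(58*P)*(-5) = (58*(-66))*(-5) = -3828*(-5) = 19140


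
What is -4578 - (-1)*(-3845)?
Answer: -8423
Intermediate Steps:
-4578 - (-1)*(-3845) = -4578 - 1*3845 = -4578 - 3845 = -8423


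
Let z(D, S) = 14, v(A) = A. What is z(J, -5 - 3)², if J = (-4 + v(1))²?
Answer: 196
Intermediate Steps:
J = 9 (J = (-4 + 1)² = (-3)² = 9)
z(J, -5 - 3)² = 14² = 196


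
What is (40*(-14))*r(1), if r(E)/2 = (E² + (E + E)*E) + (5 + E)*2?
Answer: -16800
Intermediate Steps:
r(E) = 20 + 4*E + 6*E² (r(E) = 2*((E² + (E + E)*E) + (5 + E)*2) = 2*((E² + (2*E)*E) + (10 + 2*E)) = 2*((E² + 2*E²) + (10 + 2*E)) = 2*(3*E² + (10 + 2*E)) = 2*(10 + 2*E + 3*E²) = 20 + 4*E + 6*E²)
(40*(-14))*r(1) = (40*(-14))*(20 + 4*1 + 6*1²) = -560*(20 + 4 + 6*1) = -560*(20 + 4 + 6) = -560*30 = -16800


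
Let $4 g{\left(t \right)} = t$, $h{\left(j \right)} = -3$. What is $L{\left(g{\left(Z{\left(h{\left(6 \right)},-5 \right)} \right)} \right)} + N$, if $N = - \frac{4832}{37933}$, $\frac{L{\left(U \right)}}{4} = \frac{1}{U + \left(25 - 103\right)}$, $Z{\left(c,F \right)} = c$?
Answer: $- \frac{304144}{1706985} \approx -0.17818$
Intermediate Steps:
$g{\left(t \right)} = \frac{t}{4}$
$L{\left(U \right)} = \frac{4}{-78 + U}$ ($L{\left(U \right)} = \frac{4}{U + \left(25 - 103\right)} = \frac{4}{U - 78} = \frac{4}{-78 + U}$)
$N = - \frac{4832}{37933}$ ($N = \left(-4832\right) \frac{1}{37933} = - \frac{4832}{37933} \approx -0.12738$)
$L{\left(g{\left(Z{\left(h{\left(6 \right)},-5 \right)} \right)} \right)} + N = \frac{4}{-78 + \frac{1}{4} \left(-3\right)} - \frac{4832}{37933} = \frac{4}{-78 - \frac{3}{4}} - \frac{4832}{37933} = \frac{4}{- \frac{315}{4}} - \frac{4832}{37933} = 4 \left(- \frac{4}{315}\right) - \frac{4832}{37933} = - \frac{16}{315} - \frac{4832}{37933} = - \frac{304144}{1706985}$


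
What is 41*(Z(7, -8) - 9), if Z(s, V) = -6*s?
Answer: -2091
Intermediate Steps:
41*(Z(7, -8) - 9) = 41*(-6*7 - 9) = 41*(-42 - 9) = 41*(-51) = -2091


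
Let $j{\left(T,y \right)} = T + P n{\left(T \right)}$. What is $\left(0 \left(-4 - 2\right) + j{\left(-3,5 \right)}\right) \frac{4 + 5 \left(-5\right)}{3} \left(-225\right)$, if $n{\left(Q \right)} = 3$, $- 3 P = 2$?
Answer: $-7875$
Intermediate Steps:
$P = - \frac{2}{3}$ ($P = \left(- \frac{1}{3}\right) 2 = - \frac{2}{3} \approx -0.66667$)
$j{\left(T,y \right)} = -2 + T$ ($j{\left(T,y \right)} = T - 2 = -2 + T$)
$\left(0 \left(-4 - 2\right) + j{\left(-3,5 \right)}\right) \frac{4 + 5 \left(-5\right)}{3} \left(-225\right) = \left(0 \left(-4 - 2\right) - 5\right) \frac{4 + 5 \left(-5\right)}{3} \left(-225\right) = \left(0 \left(-6\right) - 5\right) \left(4 - 25\right) \frac{1}{3} \left(-225\right) = \left(0 - 5\right) \left(\left(-21\right) \frac{1}{3}\right) \left(-225\right) = \left(-5\right) \left(-7\right) \left(-225\right) = 35 \left(-225\right) = -7875$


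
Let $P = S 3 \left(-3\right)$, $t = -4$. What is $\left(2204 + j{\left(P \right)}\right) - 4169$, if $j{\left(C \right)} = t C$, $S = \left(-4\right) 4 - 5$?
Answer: $-2721$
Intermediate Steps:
$S = -21$ ($S = -16 - 5 = -21$)
$P = 189$ ($P = - 21 \cdot 3 \left(-3\right) = \left(-21\right) \left(-9\right) = 189$)
$j{\left(C \right)} = - 4 C$
$\left(2204 + j{\left(P \right)}\right) - 4169 = \left(2204 - 756\right) - 4169 = 1448 - 4169 = -2721$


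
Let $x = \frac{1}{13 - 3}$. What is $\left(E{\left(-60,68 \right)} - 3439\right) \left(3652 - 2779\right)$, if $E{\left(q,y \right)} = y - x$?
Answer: $- \frac{29429703}{10} \approx -2.943 \cdot 10^{6}$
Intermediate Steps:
$x = \frac{1}{10} \approx 0.1$
$E{\left(q,y \right)} = - \frac{1}{10} + y$ ($E{\left(q,y \right)} = y - \frac{1}{10} = - \frac{1}{10} + y$)
$\left(E{\left(-60,68 \right)} - 3439\right) \left(3652 - 2779\right) = \left(\left(- \frac{1}{10} + 68\right) - 3439\right) \left(3652 - 2779\right) = \left(\frac{679}{10} - 3439\right) 873 = \left(- \frac{33711}{10}\right) 873 = - \frac{29429703}{10}$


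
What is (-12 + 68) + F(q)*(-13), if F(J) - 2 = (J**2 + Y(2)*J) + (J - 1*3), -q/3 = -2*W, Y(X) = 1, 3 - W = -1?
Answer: -8043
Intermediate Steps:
W = 4 (W = 3 - 1*(-1) = 3 + 1 = 4)
q = 24 (q = -(-6)*4 = -3*(-8) = 24)
F(J) = -1 + J**2 + 2*J (F(J) = 2 + ((J**2 + 1*J) + (J - 1*3)) = 2 + ((J**2 + J) + (J - 3)) = 2 + ((J + J**2) + (-3 + J)) = 2 + (-3 + J**2 + 2*J) = -1 + J**2 + 2*J)
(-12 + 68) + F(q)*(-13) = (-12 + 68) + (-1 + 24**2 + 2*24)*(-13) = 56 + (-1 + 576 + 48)*(-13) = 56 + 623*(-13) = 56 - 8099 = -8043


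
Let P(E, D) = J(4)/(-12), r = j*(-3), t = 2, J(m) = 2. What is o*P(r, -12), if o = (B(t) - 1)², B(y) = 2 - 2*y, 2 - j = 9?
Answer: -3/2 ≈ -1.5000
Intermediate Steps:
j = -7 (j = 2 - 1*9 = 2 - 9 = -7)
r = 21 (r = -7*(-3) = 21)
o = 9 (o = ((2 - 2*2) - 1)² = ((2 - 4) - 1)² = (-2 - 1)² = (-3)² = 9)
P(E, D) = -⅙ (P(E, D) = 2/(-12) = 2*(-1/12) = -⅙)
o*P(r, -12) = 9*(-⅙) = -3/2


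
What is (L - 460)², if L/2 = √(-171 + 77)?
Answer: 211224 - 1840*I*√94 ≈ 2.1122e+5 - 17839.0*I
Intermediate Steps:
L = 2*I*√94 (L = 2*√(-171 + 77) = 2*√(-94) = 2*(I*√94) = 2*I*√94 ≈ 19.391*I)
(L - 460)² = (2*I*√94 - 460)² = (-460 + 2*I*√94)²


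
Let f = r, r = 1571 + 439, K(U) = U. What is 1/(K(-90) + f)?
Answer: 1/1920 ≈ 0.00052083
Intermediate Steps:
r = 2010
f = 2010
1/(K(-90) + f) = 1/(-90 + 2010) = 1/1920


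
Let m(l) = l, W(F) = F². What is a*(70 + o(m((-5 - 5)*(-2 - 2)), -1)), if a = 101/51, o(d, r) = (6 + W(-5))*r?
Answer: 1313/17 ≈ 77.235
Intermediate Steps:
o(d, r) = 31*r (o(d, r) = (6 + (-5)²)*r = (6 + 25)*r = 31*r)
a = 101/51 (a = 101*(1/51) = 101/51 ≈ 1.9804)
a*(70 + o(m((-5 - 5)*(-2 - 2)), -1)) = 101*(70 + 31*(-1))/51 = 101*(70 - 31)/51 = (101/51)*39 = 1313/17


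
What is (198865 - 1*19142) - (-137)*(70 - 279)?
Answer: 151090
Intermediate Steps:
(198865 - 1*19142) - (-137)*(70 - 279) = (198865 - 19142) - (-137)*(-209) = 179723 - 1*28633 = 179723 - 28633 = 151090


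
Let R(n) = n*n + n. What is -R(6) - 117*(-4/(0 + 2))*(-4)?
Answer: -978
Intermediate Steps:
R(n) = n + n² (R(n) = n² + n = n + n²)
-R(6) - 117*(-4/(0 + 2))*(-4) = -6*(1 + 6) - 117*(-4/(0 + 2))*(-4) = -6*7 - 117*(-4/2)*(-4) = -1*42 - 117*(-4*½)*(-4) = -42 - (-234)*(-4) = -42 - 117*8 = -42 - 936 = -978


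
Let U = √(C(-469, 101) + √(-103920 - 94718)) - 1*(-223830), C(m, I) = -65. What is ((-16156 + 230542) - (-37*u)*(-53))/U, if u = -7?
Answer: 228113/(223830 + √(-65 + I*√198638)) ≈ 1.0191 - 7.3083e-5*I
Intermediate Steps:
U = 223830 + √(-65 + I*√198638) (U = √(-65 + √(-103920 - 94718)) - 1*(-223830) = √(-65 + √(-198638)) + 223830 = √(-65 + I*√198638) + 223830 = 223830 + √(-65 + I*√198638) ≈ 2.2384e+5 + 16.053*I)
((-16156 + 230542) - (-37*u)*(-53))/U = ((-16156 + 230542) - (-37*(-7))*(-53))/(223830 + √(-65 + I*√198638)) = (214386 - 259*(-53))/(223830 + √(-65 + I*√198638)) = (214386 - 1*(-13727))/(223830 + √(-65 + I*√198638)) = (214386 + 13727)/(223830 + √(-65 + I*√198638)) = 228113/(223830 + √(-65 + I*√198638))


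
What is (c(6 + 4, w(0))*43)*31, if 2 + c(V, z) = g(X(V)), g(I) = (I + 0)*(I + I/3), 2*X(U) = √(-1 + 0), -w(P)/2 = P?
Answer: -9331/3 ≈ -3110.3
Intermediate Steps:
w(P) = -2*P
X(U) = I/2 (X(U) = √(-1 + 0)/2 = √(-1)/2 = I/2)
g(I) = 4*I²/3 (g(I) = I*(I + I*(⅓)) = I*(I + I/3) = I*(4*I/3) = 4*I²/3)
c(V, z) = -7/3 (c(V, z) = -2 + 4*(I/2)²/3 = -2 + (4/3)*(-¼) = -2 - ⅓ = -7/3)
(c(6 + 4, w(0))*43)*31 = -7/3*43*31 = -301/3*31 = -9331/3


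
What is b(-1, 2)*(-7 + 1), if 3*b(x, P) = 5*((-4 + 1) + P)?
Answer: 10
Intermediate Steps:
b(x, P) = -5 + 5*P/3 (b(x, P) = (5*((-4 + 1) + P))/3 = (5*(-3 + P))/3 = (-15 + 5*P)/3 = -5 + 5*P/3)
b(-1, 2)*(-7 + 1) = (-5 + (5/3)*2)*(-7 + 1) = (-5 + 10/3)*(-6) = -5/3*(-6) = 10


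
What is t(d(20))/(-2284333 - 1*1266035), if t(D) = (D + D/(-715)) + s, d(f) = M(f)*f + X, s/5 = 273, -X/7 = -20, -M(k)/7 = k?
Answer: 61551/169234208 ≈ 0.00036370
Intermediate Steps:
M(k) = -7*k
X = 140 (X = -7*(-20) = 140)
s = 1365 (s = 5*273 = 1365)
d(f) = 140 - 7*f**2 (d(f) = (-7*f)*f + 140 = -7*f**2 + 140 = 140 - 7*f**2)
t(D) = 1365 + 714*D/715 (t(D) = (D + D/(-715)) + 1365 = (D + D*(-1/715)) + 1365 = (D - D/715) + 1365 = 714*D/715 + 1365 = 1365 + 714*D/715)
t(d(20))/(-2284333 - 1*1266035) = (1365 + 714*(140 - 7*20**2)/715)/(-2284333 - 1*1266035) = (1365 + 714*(140 - 7*400)/715)/(-2284333 - 1266035) = (1365 + 714*(140 - 2800)/715)/(-3550368) = (1365 + (714/715)*(-2660))*(-1/3550368) = (1365 - 379848/143)*(-1/3550368) = -184653/143*(-1/3550368) = 61551/169234208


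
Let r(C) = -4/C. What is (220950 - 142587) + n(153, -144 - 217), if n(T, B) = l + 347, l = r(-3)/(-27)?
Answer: 6375506/81 ≈ 78710.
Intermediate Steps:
l = -4/81 (l = -4/(-3)/(-27) = -4*(-1/3)*(-1/27) = (4/3)*(-1/27) = -4/81 ≈ -0.049383)
n(T, B) = 28103/81 (n(T, B) = -4/81 + 347 = 28103/81)
(220950 - 142587) + n(153, -144 - 217) = (220950 - 142587) + 28103/81 = 78363 + 28103/81 = 6375506/81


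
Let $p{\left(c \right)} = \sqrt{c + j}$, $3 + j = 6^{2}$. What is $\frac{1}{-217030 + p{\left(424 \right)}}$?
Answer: $- \frac{217030}{47102020443} - \frac{\sqrt{457}}{47102020443} \approx -4.6081 \cdot 10^{-6}$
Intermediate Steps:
$j = 33$ ($j = -3 + 6^{2} = -3 + 36 = 33$)
$p{\left(c \right)} = \sqrt{33 + c}$ ($p{\left(c \right)} = \sqrt{c + 33} = \sqrt{33 + c}$)
$\frac{1}{-217030 + p{\left(424 \right)}} = \frac{1}{-217030 + \sqrt{33 + 424}} = \frac{1}{-217030 + \sqrt{457}}$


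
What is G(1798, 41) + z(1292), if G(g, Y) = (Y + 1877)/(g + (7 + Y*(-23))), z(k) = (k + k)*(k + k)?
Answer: 2877812095/431 ≈ 6.6771e+6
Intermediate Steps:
z(k) = 4*k² (z(k) = (2*k)*(2*k) = 4*k²)
G(g, Y) = (1877 + Y)/(7 + g - 23*Y) (G(g, Y) = (1877 + Y)/(g + (7 - 23*Y)) = (1877 + Y)/(7 + g - 23*Y))
G(1798, 41) + z(1292) = (1877 + 41)/(7 + 1798 - 23*41) + 4*1292² = 1918/(7 + 1798 - 943) + 4*1669264 = 1918/862 + 6677056 = (1/862)*1918 + 6677056 = 959/431 + 6677056 = 2877812095/431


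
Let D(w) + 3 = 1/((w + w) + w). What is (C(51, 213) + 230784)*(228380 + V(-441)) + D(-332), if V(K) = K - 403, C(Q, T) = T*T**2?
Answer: 2242322563712147/996 ≈ 2.2513e+12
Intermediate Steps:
C(Q, T) = T**3
V(K) = -403 + K
D(w) = -3 + 1/(3*w) (D(w) = -3 + 1/((w + w) + w) = -3 + 1/(2*w + w) = -3 + 1/(3*w))
(C(51, 213) + 230784)*(228380 + V(-441)) + D(-332) = (213**3 + 230784)*(228380 + (-403 - 441)) + (-3 + (1/3)/(-332)) = (9663597 + 230784)*(228380 - 844) + (-3 + (1/3)*(-1/332)) = 9894381*227536 + (-3 - 1/996) = 2251327875216 - 2989/996 = 2242322563712147/996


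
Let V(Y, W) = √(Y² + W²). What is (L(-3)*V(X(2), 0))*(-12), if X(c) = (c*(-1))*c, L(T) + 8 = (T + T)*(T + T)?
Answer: -1344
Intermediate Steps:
L(T) = -8 + 4*T² (L(T) = -8 + (T + T)*(T + T) = -8 + (2*T)*(2*T) = -8 + 4*T²)
X(c) = -c² (X(c) = (-c)*c = -c²)
V(Y, W) = √(W² + Y²)
(L(-3)*V(X(2), 0))*(-12) = ((-8 + 4*(-3)²)*√(0² + (-1*2²)²))*(-12) = ((-8 + 4*9)*√(0 + (-1*4)²))*(-12) = ((-8 + 36)*√(0 + (-4)²))*(-12) = (28*√(0 + 16))*(-12) = (28*√16)*(-12) = (28*4)*(-12) = 112*(-12) = -1344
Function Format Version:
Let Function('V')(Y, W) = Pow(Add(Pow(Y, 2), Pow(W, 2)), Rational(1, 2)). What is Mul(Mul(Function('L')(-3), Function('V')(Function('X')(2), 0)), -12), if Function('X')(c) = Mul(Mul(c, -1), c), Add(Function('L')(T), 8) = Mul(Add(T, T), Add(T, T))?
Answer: -1344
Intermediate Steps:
Function('L')(T) = Add(-8, Mul(4, Pow(T, 2))) (Function('L')(T) = Add(-8, Mul(Add(T, T), Add(T, T))) = Add(-8, Mul(Mul(2, T), Mul(2, T))) = Add(-8, Mul(4, Pow(T, 2))))
Function('X')(c) = Mul(-1, Pow(c, 2)) (Function('X')(c) = Mul(Mul(-1, c), c) = Mul(-1, Pow(c, 2)))
Function('V')(Y, W) = Pow(Add(Pow(W, 2), Pow(Y, 2)), Rational(1, 2))
Mul(Mul(Function('L')(-3), Function('V')(Function('X')(2), 0)), -12) = Mul(Mul(Add(-8, Mul(4, Pow(-3, 2))), Pow(Add(Pow(0, 2), Pow(Mul(-1, Pow(2, 2)), 2)), Rational(1, 2))), -12) = Mul(Mul(Add(-8, Mul(4, 9)), Pow(Add(0, Pow(Mul(-1, 4), 2)), Rational(1, 2))), -12) = Mul(Mul(Add(-8, 36), Pow(Add(0, Pow(-4, 2)), Rational(1, 2))), -12) = Mul(Mul(28, Pow(Add(0, 16), Rational(1, 2))), -12) = Mul(Mul(28, Pow(16, Rational(1, 2))), -12) = Mul(Mul(28, 4), -12) = Mul(112, -12) = -1344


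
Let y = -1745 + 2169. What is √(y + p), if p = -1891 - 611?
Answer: I*√2078 ≈ 45.585*I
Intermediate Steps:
p = -2502
y = 424
√(y + p) = √(424 - 2502) = √(-2078) = I*√2078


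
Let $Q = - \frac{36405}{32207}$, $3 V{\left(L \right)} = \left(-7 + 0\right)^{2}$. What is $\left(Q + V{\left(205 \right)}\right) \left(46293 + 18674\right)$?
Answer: $\frac{13633120768}{13803} \approx 9.8769 \cdot 10^{5}$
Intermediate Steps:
$V{\left(L \right)} = \frac{49}{3}$ ($V{\left(L \right)} = \frac{\left(-7 + 0\right)^{2}}{3} = \frac{\left(-7\right)^{2}}{3} = \frac{1}{3} \cdot 49 = \frac{49}{3}$)
$Q = - \frac{36405}{32207}$ ($Q = \left(-36405\right) \frac{1}{32207} = - \frac{36405}{32207} \approx -1.1303$)
$\left(Q + V{\left(205 \right)}\right) \left(46293 + 18674\right) = \left(- \frac{36405}{32207} + \frac{49}{3}\right) \left(46293 + 18674\right) = \frac{1468928}{96621} \cdot 64967 = \frac{13633120768}{13803}$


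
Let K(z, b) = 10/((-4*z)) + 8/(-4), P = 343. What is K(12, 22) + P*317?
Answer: 2609491/24 ≈ 1.0873e+5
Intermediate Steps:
K(z, b) = -2 - 5/(2*z) (K(z, b) = 10*(-1/(4*z)) + 8*(-¼) = -5/(2*z) - 2 = -2 - 5/(2*z))
K(12, 22) + P*317 = (-2 - 5/2/12) + 343*317 = (-2 - 5/2*1/12) + 108731 = (-2 - 5/24) + 108731 = -53/24 + 108731 = 2609491/24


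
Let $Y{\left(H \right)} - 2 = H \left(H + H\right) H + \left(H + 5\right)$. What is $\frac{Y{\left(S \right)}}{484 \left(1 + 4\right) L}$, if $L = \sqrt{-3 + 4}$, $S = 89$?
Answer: $\frac{705017}{1210} \approx 582.66$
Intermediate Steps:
$L = 1$ ($L = \sqrt{1} = 1$)
$Y{\left(H \right)} = 7 + H + 2 H^{3}$ ($Y{\left(H \right)} = 2 + \left(H \left(H + H\right) H + \left(H + 5\right)\right) = 2 + \left(H 2 H H + \left(5 + H\right)\right) = 2 + \left(2 H^{2} H + \left(5 + H\right)\right) = 2 + \left(2 H^{3} + \left(5 + H\right)\right) = 2 + \left(5 + H + 2 H^{3}\right) = 7 + H + 2 H^{3}$)
$\frac{Y{\left(S \right)}}{484 \left(1 + 4\right) L} = \frac{7 + 89 + 2 \cdot 89^{3}}{484 \left(1 + 4\right) 1} = \frac{7 + 89 + 2 \cdot 704969}{484 \cdot 5 \cdot 1} = \frac{7 + 89 + 1409938}{484 \cdot 5} = \frac{1410034}{2420} = 1410034 \cdot \frac{1}{2420} = \frac{705017}{1210}$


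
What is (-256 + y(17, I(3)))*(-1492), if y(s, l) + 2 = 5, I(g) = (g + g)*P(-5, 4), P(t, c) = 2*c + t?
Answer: 377476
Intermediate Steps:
P(t, c) = t + 2*c
I(g) = 6*g (I(g) = (g + g)*(-5 + 2*4) = (2*g)*(-5 + 8) = (2*g)*3 = 6*g)
y(s, l) = 3 (y(s, l) = -2 + 5 = 3)
(-256 + y(17, I(3)))*(-1492) = (-256 + 3)*(-1492) = -253*(-1492) = 377476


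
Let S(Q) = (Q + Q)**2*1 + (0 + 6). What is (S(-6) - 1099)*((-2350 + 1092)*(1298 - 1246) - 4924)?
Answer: 66752660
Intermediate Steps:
S(Q) = 6 + 4*Q**2 (S(Q) = (2*Q)**2*1 + 6 = (4*Q**2)*1 + 6 = 4*Q**2 + 6 = 6 + 4*Q**2)
(S(-6) - 1099)*((-2350 + 1092)*(1298 - 1246) - 4924) = ((6 + 4*(-6)**2) - 1099)*((-2350 + 1092)*(1298 - 1246) - 4924) = ((6 + 4*36) - 1099)*(-1258*52 - 4924) = ((6 + 144) - 1099)*(-65416 - 4924) = (150 - 1099)*(-70340) = -949*(-70340) = 66752660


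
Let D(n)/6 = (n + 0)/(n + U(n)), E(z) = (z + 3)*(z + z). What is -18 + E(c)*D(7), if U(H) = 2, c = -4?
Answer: 58/3 ≈ 19.333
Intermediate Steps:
E(z) = 2*z*(3 + z) (E(z) = (3 + z)*(2*z) = 2*z*(3 + z))
D(n) = 6*n/(2 + n) (D(n) = 6*((n + 0)/(n + 2)) = 6*(n/(2 + n)) = 6*n/(2 + n))
-18 + E(c)*D(7) = -18 + (2*(-4)*(3 - 4))*(6*7/(2 + 7)) = -18 + (2*(-4)*(-1))*(6*7/9) = -18 + 8*(6*7*(1/9)) = -18 + 8*(14/3) = -18 + 112/3 = 58/3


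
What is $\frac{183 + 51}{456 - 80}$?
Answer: $\frac{117}{188} \approx 0.62234$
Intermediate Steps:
$\frac{183 + 51}{456 - 80} = \frac{234}{376} = 234 \cdot \frac{1}{376} = \frac{117}{188}$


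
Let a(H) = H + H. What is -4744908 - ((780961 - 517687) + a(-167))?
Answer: -5007848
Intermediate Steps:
a(H) = 2*H
-4744908 - ((780961 - 517687) + a(-167)) = -4744908 - ((780961 - 517687) + 2*(-167)) = -4744908 - (263274 - 334) = -4744908 - 1*262940 = -4744908 - 262940 = -5007848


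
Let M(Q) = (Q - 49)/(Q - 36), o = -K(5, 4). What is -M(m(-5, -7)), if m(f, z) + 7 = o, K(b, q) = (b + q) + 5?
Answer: -70/57 ≈ -1.2281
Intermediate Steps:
K(b, q) = 5 + b + q
o = -14 (o = -(5 + 5 + 4) = -1*14 = -14)
m(f, z) = -21 (m(f, z) = -7 - 14 = -21)
M(Q) = (-49 + Q)/(-36 + Q)
-M(m(-5, -7)) = -(-49 - 21)/(-36 - 21) = -(-70)/(-57) = -(-1)*(-70)/57 = -1*70/57 = -70/57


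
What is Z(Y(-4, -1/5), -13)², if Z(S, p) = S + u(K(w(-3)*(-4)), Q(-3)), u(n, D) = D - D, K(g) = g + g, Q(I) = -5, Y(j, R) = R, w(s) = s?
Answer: 1/25 ≈ 0.040000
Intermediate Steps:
K(g) = 2*g
u(n, D) = 0
Z(S, p) = S (Z(S, p) = S + 0 = S)
Z(Y(-4, -1/5), -13)² = (-1/5)² = (-1*⅕)² = (-⅕)² = 1/25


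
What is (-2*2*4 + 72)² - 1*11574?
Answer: -8438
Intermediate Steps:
(-2*2*4 + 72)² - 1*11574 = (-4*4 + 72)² - 11574 = (-16 + 72)² - 11574 = 56² - 11574 = 3136 - 11574 = -8438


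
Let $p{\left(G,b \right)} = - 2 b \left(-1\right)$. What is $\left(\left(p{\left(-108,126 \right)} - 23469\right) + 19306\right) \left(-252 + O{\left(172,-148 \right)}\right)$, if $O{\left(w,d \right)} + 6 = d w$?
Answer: $100567454$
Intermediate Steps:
$p{\left(G,b \right)} = 2 b$
$O{\left(w,d \right)} = -6 + d w$
$\left(\left(p{\left(-108,126 \right)} - 23469\right) + 19306\right) \left(-252 + O{\left(172,-148 \right)}\right) = \left(\left(2 \cdot 126 - 23469\right) + 19306\right) \left(-252 - 25462\right) = \left(\left(252 - 23469\right) + 19306\right) \left(-252 - 25462\right) = \left(-23217 + 19306\right) \left(-252 - 25462\right) = \left(-3911\right) \left(-25714\right) = 100567454$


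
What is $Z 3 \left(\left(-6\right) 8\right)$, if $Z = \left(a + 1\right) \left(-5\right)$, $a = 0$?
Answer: $720$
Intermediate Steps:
$Z = -5$ ($Z = \left(0 + 1\right) \left(-5\right) = 1 \left(-5\right) = -5$)
$Z 3 \left(\left(-6\right) 8\right) = \left(-5\right) 3 \left(\left(-6\right) 8\right) = \left(-15\right) \left(-48\right) = 720$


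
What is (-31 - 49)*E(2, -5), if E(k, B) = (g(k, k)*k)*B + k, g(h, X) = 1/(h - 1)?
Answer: 640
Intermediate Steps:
g(h, X) = 1/(-1 + h)
E(k, B) = k + B*k/(-1 + k) (E(k, B) = (k/(-1 + k))*B + k = B*k/(-1 + k) + k = k + B*k/(-1 + k))
(-31 - 49)*E(2, -5) = (-31 - 49)*(2*(-1 - 5 + 2)/(-1 + 2)) = -160*(-4)/1 = -160*(-4) = -80*(-8) = 640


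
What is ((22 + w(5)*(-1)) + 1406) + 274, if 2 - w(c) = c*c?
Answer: 1725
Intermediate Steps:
w(c) = 2 - c² (w(c) = 2 - c*c = 2 - c²)
((22 + w(5)*(-1)) + 1406) + 274 = ((22 + (2 - 1*5²)*(-1)) + 1406) + 274 = ((22 + (2 - 1*25)*(-1)) + 1406) + 274 = ((22 + (2 - 25)*(-1)) + 1406) + 274 = ((22 - 23*(-1)) + 1406) + 274 = ((22 + 23) + 1406) + 274 = (45 + 1406) + 274 = 1451 + 274 = 1725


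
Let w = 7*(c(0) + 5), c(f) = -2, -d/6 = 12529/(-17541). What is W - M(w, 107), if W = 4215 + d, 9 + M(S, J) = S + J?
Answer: 23974370/5847 ≈ 4100.3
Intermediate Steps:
d = 25058/5847 (d = -75174/(-17541) = -75174*(-1)/17541 = -6*(-12529/17541) = 25058/5847 ≈ 4.2856)
w = 21 (w = 7*(-2 + 5) = 7*3 = 21)
M(S, J) = -9 + J + S (M(S, J) = -9 + (S + J) = -9 + (J + S) = -9 + J + S)
W = 24670163/5847 (W = 4215 + 25058/5847 = 24670163/5847 ≈ 4219.3)
W - M(w, 107) = 24670163/5847 - (-9 + 107 + 21) = 24670163/5847 - 1*119 = 24670163/5847 - 119 = 23974370/5847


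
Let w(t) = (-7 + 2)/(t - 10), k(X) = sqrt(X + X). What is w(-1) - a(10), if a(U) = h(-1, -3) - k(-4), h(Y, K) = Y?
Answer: 16/11 + 2*I*sqrt(2) ≈ 1.4545 + 2.8284*I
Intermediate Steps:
k(X) = sqrt(2)*sqrt(X) (k(X) = sqrt(2*X) = sqrt(2)*sqrt(X))
w(t) = -5/(-10 + t)
a(U) = -1 - 2*I*sqrt(2) (a(U) = -1 - sqrt(2)*sqrt(-4) = -1 - sqrt(2)*2*I = -1 - 2*I*sqrt(2))
w(-1) - a(10) = -5/(-10 - 1) - (-1 - 2*I*sqrt(2)) = -5/(-11) + (1 + 2*I*sqrt(2)) = -5*(-1/11) + (1 + 2*I*sqrt(2)) = 5/11 + (1 + 2*I*sqrt(2)) = 16/11 + 2*I*sqrt(2)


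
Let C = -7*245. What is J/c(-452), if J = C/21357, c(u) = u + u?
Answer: 245/2758104 ≈ 8.8829e-5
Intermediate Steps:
c(u) = 2*u
C = -1715
J = -245/3051 (J = -1715/21357 = -1715*1/21357 = -245/3051 ≈ -0.080302)
J/c(-452) = -245/(3051*(2*(-452))) = -245/3051/(-904) = -245/3051*(-1/904) = 245/2758104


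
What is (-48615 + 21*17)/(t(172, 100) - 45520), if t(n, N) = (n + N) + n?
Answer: 24129/22538 ≈ 1.0706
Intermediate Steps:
t(n, N) = N + 2*n (t(n, N) = (N + n) + n = N + 2*n)
(-48615 + 21*17)/(t(172, 100) - 45520) = (-48615 + 21*17)/((100 + 2*172) - 45520) = (-48615 + 357)/((100 + 344) - 45520) = -48258/(444 - 45520) = -48258/(-45076) = -48258*(-1/45076) = 24129/22538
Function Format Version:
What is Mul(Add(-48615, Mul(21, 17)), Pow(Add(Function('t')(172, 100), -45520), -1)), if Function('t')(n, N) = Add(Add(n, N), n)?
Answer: Rational(24129, 22538) ≈ 1.0706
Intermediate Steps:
Function('t')(n, N) = Add(N, Mul(2, n)) (Function('t')(n, N) = Add(Add(N, n), n) = Add(N, Mul(2, n)))
Mul(Add(-48615, Mul(21, 17)), Pow(Add(Function('t')(172, 100), -45520), -1)) = Mul(Add(-48615, Mul(21, 17)), Pow(Add(Add(100, Mul(2, 172)), -45520), -1)) = Mul(Add(-48615, 357), Pow(Add(Add(100, 344), -45520), -1)) = Mul(-48258, Pow(Add(444, -45520), -1)) = Mul(-48258, Pow(-45076, -1)) = Mul(-48258, Rational(-1, 45076)) = Rational(24129, 22538)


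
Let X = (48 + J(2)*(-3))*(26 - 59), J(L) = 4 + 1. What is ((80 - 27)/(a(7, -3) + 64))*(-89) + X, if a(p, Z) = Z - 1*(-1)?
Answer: -72235/62 ≈ -1165.1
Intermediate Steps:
a(p, Z) = 1 + Z (a(p, Z) = Z + 1 = 1 + Z)
J(L) = 5
X = -1089 (X = (48 + 5*(-3))*(26 - 59) = (48 - 15)*(-33) = 33*(-33) = -1089)
((80 - 27)/(a(7, -3) + 64))*(-89) + X = ((80 - 27)/((1 - 3) + 64))*(-89) - 1089 = (53/(-2 + 64))*(-89) - 1089 = (53/62)*(-89) - 1089 = -4717/62 - 1089 = -72235/62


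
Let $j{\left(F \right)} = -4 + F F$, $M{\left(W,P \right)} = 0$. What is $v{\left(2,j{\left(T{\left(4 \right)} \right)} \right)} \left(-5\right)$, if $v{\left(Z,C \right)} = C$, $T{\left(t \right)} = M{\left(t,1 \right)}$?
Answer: $20$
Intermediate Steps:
$T{\left(t \right)} = 0$
$j{\left(F \right)} = -4 + F^{2}$
$v{\left(2,j{\left(T{\left(4 \right)} \right)} \right)} \left(-5\right) = \left(-4 + 0^{2}\right) \left(-5\right) = \left(-4 + 0\right) \left(-5\right) = \left(-4\right) \left(-5\right) = 20$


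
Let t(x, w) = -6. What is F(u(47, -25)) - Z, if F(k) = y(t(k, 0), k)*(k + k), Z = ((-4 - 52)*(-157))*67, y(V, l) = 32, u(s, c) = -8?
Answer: -589576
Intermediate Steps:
Z = 589064 (Z = -56*(-157)*67 = 8792*67 = 589064)
F(k) = 64*k (F(k) = 32*(k + k) = 32*(2*k) = 64*k)
F(u(47, -25)) - Z = 64*(-8) - 1*589064 = -512 - 589064 = -589576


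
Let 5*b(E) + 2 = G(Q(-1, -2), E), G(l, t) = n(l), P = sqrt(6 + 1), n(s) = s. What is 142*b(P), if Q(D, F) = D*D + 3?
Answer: 284/5 ≈ 56.800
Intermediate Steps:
P = sqrt(7) ≈ 2.6458
Q(D, F) = 3 + D**2 (Q(D, F) = D**2 + 3 = 3 + D**2)
G(l, t) = l
b(E) = 2/5 (b(E) = -2/5 + (3 + (-1)**2)/5 = -2/5 + (3 + 1)/5 = -2/5 + (1/5)*4 = -2/5 + 4/5 = 2/5)
142*b(P) = 142*(2/5) = 284/5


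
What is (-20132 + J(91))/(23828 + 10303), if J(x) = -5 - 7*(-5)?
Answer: -20102/34131 ≈ -0.58897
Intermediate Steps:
J(x) = 30 (J(x) = -5 + 35 = 30)
(-20132 + J(91))/(23828 + 10303) = (-20132 + 30)/(23828 + 10303) = -20102/34131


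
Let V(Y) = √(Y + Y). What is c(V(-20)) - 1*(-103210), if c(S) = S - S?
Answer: 103210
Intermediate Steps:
V(Y) = √2*√Y (V(Y) = √(2*Y) = √2*√Y)
c(S) = 0
c(V(-20)) - 1*(-103210) = 0 - 1*(-103210) = 0 + 103210 = 103210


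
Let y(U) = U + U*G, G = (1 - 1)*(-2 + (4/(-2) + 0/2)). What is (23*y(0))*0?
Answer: 0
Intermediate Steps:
G = 0 (G = 0*(-2 + (4*(-½) + 0*(½))) = 0*(-2 + (-2 + 0)) = 0*(-2 - 2) = 0*(-4) = 0)
y(U) = U (y(U) = U + U*0 = U + 0 = U)
(23*y(0))*0 = (23*0)*0 = 0*0 = 0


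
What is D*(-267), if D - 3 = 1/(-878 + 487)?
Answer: -312924/391 ≈ -800.32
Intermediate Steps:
D = 1172/391 (D = 3 + 1/(-878 + 487) = 3 + 1/(-391) = 3 - 1/391 = 1172/391 ≈ 2.9974)
D*(-267) = (1172/391)*(-267) = -312924/391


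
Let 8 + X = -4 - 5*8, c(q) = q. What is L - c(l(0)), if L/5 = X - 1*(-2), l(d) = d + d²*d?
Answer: -250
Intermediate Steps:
l(d) = d + d³
X = -52 (X = -8 + (-4 - 5*8) = -8 + (-4 - 40) = -8 - 44 = -52)
L = -250 (L = 5*(-52 - 1*(-2)) = 5*(-52 + 2) = 5*(-50) = -250)
L - c(l(0)) = -250 - (0 + 0³) = -250 - (0 + 0) = -250 - 1*0 = -250 + 0 = -250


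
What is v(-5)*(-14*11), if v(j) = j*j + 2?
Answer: -4158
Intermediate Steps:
v(j) = 2 + j² (v(j) = j² + 2 = 2 + j²)
v(-5)*(-14*11) = (2 + (-5)²)*(-14*11) = (2 + 25)*(-154) = 27*(-154) = -4158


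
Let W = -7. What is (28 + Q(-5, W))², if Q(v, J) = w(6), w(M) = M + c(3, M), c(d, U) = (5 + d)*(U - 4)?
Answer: 2500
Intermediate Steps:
c(d, U) = (-4 + U)*(5 + d) (c(d, U) = (5 + d)*(-4 + U) = (-4 + U)*(5 + d))
w(M) = -32 + 9*M (w(M) = M + (-20 - 4*3 + 5*M + M*3) = M + (-20 - 12 + 5*M + 3*M) = M + (-32 + 8*M) = -32 + 9*M)
Q(v, J) = 22 (Q(v, J) = -32 + 9*6 = -32 + 54 = 22)
(28 + Q(-5, W))² = (28 + 22)² = 50² = 2500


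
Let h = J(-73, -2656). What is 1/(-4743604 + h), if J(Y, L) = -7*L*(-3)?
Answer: -1/4799380 ≈ -2.0836e-7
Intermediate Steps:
J(Y, L) = 21*L
h = -55776 (h = 21*(-2656) = -55776)
1/(-4743604 + h) = 1/(-4743604 - 55776) = 1/(-4799380) = -1/4799380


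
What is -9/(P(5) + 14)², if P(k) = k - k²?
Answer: -¼ ≈ -0.25000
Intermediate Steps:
-9/(P(5) + 14)² = -9/(5*(1 - 1*5) + 14)² = -9/(5*(1 - 5) + 14)² = -9/(5*(-4) + 14)² = -9/(-20 + 14)² = -9/((-6)²) = -9/36 = -9*1/36 = -¼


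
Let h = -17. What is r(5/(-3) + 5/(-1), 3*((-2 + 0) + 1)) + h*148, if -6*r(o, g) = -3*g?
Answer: -5035/2 ≈ -2517.5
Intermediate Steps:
r(o, g) = g/2 (r(o, g) = -(-1)*g/2 = g/2)
r(5/(-3) + 5/(-1), 3*((-2 + 0) + 1)) + h*148 = (3*((-2 + 0) + 1))/2 - 17*148 = (3*(-2 + 1))/2 - 2516 = (3*(-1))/2 - 2516 = (½)*(-3) - 2516 = -3/2 - 2516 = -5035/2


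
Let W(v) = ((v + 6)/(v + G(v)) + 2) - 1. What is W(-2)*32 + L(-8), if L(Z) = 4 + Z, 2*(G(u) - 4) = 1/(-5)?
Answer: 1812/19 ≈ 95.368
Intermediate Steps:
G(u) = 39/10 (G(u) = 4 + (1/2)/(-5) = 4 + (1/2)*(-1/5) = 4 - 1/10 = 39/10)
W(v) = 1 + (6 + v)/(39/10 + v) (W(v) = ((v + 6)/(v + 39/10) + 2) - 1 = ((6 + v)/(39/10 + v) + 2) - 1 = (2 + (6 + v)/(39/10 + v)) - 1 = 1 + (6 + v)/(39/10 + v))
W(-2)*32 + L(-8) = ((99 + 20*(-2))/(39 + 10*(-2)))*32 + (4 - 8) = ((99 - 40)/(39 - 20))*32 - 4 = (59/19)*32 - 4 = 1888/19 - 4 = 1812/19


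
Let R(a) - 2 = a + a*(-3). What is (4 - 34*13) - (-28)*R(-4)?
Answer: -158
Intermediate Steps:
R(a) = 2 - 2*a (R(a) = 2 + (a + a*(-3)) = 2 + (a - 3*a) = 2 - 2*a)
(4 - 34*13) - (-28)*R(-4) = (4 - 34*13) - (-28)*(2 - 2*(-4)) = (4 - 442) - (-28)*(2 + 8) = -438 - (-28)*10 = -438 - 1*(-280) = -438 + 280 = -158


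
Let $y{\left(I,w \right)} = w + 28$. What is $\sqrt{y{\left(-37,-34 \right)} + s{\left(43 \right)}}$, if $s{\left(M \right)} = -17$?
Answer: $i \sqrt{23} \approx 4.7958 i$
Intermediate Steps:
$y{\left(I,w \right)} = 28 + w$
$\sqrt{y{\left(-37,-34 \right)} + s{\left(43 \right)}} = \sqrt{\left(28 - 34\right) - 17} = \sqrt{-6 - 17} = \sqrt{-23} = i \sqrt{23}$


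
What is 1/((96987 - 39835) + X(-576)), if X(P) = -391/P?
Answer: 576/32919943 ≈ 1.7497e-5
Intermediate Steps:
1/((96987 - 39835) + X(-576)) = 1/((96987 - 39835) - 391/(-576)) = 1/(57152 - 391*(-1/576)) = 1/(57152 + 391/576) = 1/(32919943/576) = 576/32919943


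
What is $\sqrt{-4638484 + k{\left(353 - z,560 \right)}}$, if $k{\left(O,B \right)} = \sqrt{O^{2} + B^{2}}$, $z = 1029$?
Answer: $2 \sqrt{-1159621 + \sqrt{48161}} \approx 2153.5 i$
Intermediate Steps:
$k{\left(O,B \right)} = \sqrt{B^{2} + O^{2}}$
$\sqrt{-4638484 + k{\left(353 - z,560 \right)}} = \sqrt{-4638484 + \sqrt{560^{2} + \left(353 - 1029\right)^{2}}} = \sqrt{-4638484 + \sqrt{313600 + \left(353 - 1029\right)^{2}}} = \sqrt{-4638484 + \sqrt{313600 + \left(-676\right)^{2}}} = \sqrt{-4638484 + \sqrt{313600 + 456976}} = \sqrt{-4638484 + \sqrt{770576}} = \sqrt{-4638484 + 4 \sqrt{48161}}$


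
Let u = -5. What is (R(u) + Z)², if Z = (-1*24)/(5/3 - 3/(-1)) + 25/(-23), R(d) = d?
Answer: 3268864/25921 ≈ 126.11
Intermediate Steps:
Z = -1003/161 (Z = -24/(5*(⅓) - 3*(-1)) + 25*(-1/23) = -24/(5/3 + 3) - 25/23 = -24/14/3 - 25/23 = -24*3/14 - 25/23 = -36/7 - 25/23 = -1003/161 ≈ -6.2298)
(R(u) + Z)² = (-5 - 1003/161)² = (-1808/161)² = 3268864/25921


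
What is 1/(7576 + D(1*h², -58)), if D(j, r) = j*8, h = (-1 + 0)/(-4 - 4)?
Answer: 8/60609 ≈ 0.00013199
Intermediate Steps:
h = ⅛ (h = -1/(-8) = -1*(-⅛) = ⅛ ≈ 0.12500)
D(j, r) = 8*j
1/(7576 + D(1*h², -58)) = 1/(7576 + 8*(1*(⅛)²)) = 1/(7576 + 8*(1*(1/64))) = 1/(7576 + 8*(1/64)) = 1/(7576 + ⅛) = 1/(60609/8) = 8/60609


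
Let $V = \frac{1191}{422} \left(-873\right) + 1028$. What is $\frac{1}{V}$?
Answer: $- \frac{422}{605927} \approx -0.00069645$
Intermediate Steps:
$V = - \frac{605927}{422}$ ($V = 1191 \cdot \frac{1}{422} \left(-873\right) + 1028 = \frac{1191}{422} \left(-873\right) + 1028 = - \frac{1039743}{422} + 1028 = - \frac{605927}{422} \approx -1435.8$)
$\frac{1}{V} = \frac{1}{- \frac{605927}{422}} = - \frac{422}{605927}$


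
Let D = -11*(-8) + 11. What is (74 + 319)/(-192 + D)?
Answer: -131/31 ≈ -4.2258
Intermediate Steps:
D = 99 (D = 88 + 11 = 99)
(74 + 319)/(-192 + D) = (74 + 319)/(-192 + 99) = 393/(-93) = 393*(-1/93) = -131/31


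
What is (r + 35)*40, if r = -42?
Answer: -280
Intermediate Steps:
(r + 35)*40 = (-42 + 35)*40 = -7*40 = -280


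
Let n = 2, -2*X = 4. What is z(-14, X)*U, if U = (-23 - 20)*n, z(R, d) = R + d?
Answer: 1376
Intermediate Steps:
X = -2 (X = -1/2*4 = -2)
U = -86 (U = (-23 - 20)*2 = -43*2 = -86)
z(-14, X)*U = (-14 - 2)*(-86) = -16*(-86) = 1376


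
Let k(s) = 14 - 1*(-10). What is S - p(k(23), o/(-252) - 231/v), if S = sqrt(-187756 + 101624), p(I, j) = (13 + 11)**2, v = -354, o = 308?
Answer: -576 + 2*I*sqrt(21533) ≈ -576.0 + 293.48*I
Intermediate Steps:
k(s) = 24 (k(s) = 14 + 10 = 24)
p(I, j) = 576 (p(I, j) = 24**2 = 576)
S = 2*I*sqrt(21533) (S = sqrt(-86132) = 2*I*sqrt(21533) ≈ 293.48*I)
S - p(k(23), o/(-252) - 231/v) = 2*I*sqrt(21533) - 1*576 = 2*I*sqrt(21533) - 576 = -576 + 2*I*sqrt(21533)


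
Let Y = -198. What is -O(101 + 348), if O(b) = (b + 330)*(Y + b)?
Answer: -195529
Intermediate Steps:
O(b) = (-198 + b)*(330 + b) (O(b) = (b + 330)*(-198 + b) = (330 + b)*(-198 + b) = (-198 + b)*(330 + b))
-O(101 + 348) = -(-65340 + (101 + 348)**2 + 132*(101 + 348)) = -(-65340 + 449**2 + 132*449) = -(-65340 + 201601 + 59268) = -1*195529 = -195529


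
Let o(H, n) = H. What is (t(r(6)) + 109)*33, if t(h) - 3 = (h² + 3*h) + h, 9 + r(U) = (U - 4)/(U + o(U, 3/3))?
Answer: 61259/12 ≈ 5104.9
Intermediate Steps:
r(U) = -9 + (-4 + U)/(2*U) (r(U) = -9 + (U - 4)/(U + U) = -9 + (-4 + U)/((2*U)) = -9 + (-4 + U)*(1/(2*U)) = -9 + (-4 + U)/(2*U))
t(h) = 3 + h² + 4*h (t(h) = 3 + ((h² + 3*h) + h) = 3 + (h² + 4*h) = 3 + h² + 4*h)
(t(r(6)) + 109)*33 = ((3 + (-17/2 - 2/6)² + 4*(-17/2 - 2/6)) + 109)*33 = ((3 + (-17/2 - 2*⅙)² + 4*(-17/2 - 2*⅙)) + 109)*33 = ((3 + (-17/2 - ⅓)² + 4*(-17/2 - ⅓)) + 109)*33 = ((3 + (-53/6)² + 4*(-53/6)) + 109)*33 = ((3 + 2809/36 - 106/3) + 109)*33 = (1645/36 + 109)*33 = (5569/36)*33 = 61259/12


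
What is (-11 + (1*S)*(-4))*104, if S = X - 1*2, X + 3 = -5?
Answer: 3016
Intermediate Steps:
X = -8 (X = -3 - 5 = -8)
S = -10 (S = -8 - 1*2 = -8 - 2 = -10)
(-11 + (1*S)*(-4))*104 = (-11 + (1*(-10))*(-4))*104 = (-11 - 10*(-4))*104 = (-11 + 40)*104 = 29*104 = 3016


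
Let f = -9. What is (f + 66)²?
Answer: 3249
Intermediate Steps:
(f + 66)² = (-9 + 66)² = 57² = 3249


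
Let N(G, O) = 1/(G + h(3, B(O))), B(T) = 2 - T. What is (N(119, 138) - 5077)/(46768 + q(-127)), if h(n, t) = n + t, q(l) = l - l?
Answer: -71079/654752 ≈ -0.10856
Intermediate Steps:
q(l) = 0
N(G, O) = 1/(5 + G - O) (N(G, O) = 1/(G + (3 + (2 - O))) = 1/(G + (5 - O)) = 1/(5 + G - O))
(N(119, 138) - 5077)/(46768 + q(-127)) = (1/(5 + 119 - 1*138) - 5077)/(46768 + 0) = (1/(5 + 119 - 138) - 5077)/46768 = (1/(-14) - 5077)*(1/46768) = (-1/14 - 5077)*(1/46768) = -71079/14*1/46768 = -71079/654752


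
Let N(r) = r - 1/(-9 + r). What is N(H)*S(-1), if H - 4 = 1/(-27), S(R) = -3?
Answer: -15281/1224 ≈ -12.484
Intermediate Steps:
H = 107/27 (H = 4 + 1/(-27) = 4 - 1/27 = 107/27 ≈ 3.9630)
N(H)*S(-1) = ((-1 + (107/27)² - 9*107/27)/(-9 + 107/27))*(-3) = ((-1 + 11449/729 - 107/3)/(-136/27))*(-3) = -27/136*(-15281/729)*(-3) = (15281/3672)*(-3) = -15281/1224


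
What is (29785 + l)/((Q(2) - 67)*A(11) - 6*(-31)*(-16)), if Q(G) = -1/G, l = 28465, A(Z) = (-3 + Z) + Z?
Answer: -116500/8517 ≈ -13.679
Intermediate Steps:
A(Z) = -3 + 2*Z
(29785 + l)/((Q(2) - 67)*A(11) - 6*(-31)*(-16)) = (29785 + 28465)/((-1/2 - 67)*(-3 + 2*11) - 6*(-31)*(-16)) = 58250/((-1*1/2 - 67)*(-3 + 22) + 186*(-16)) = 58250/((-1/2 - 67)*19 - 2976) = 58250/(-135/2*19 - 2976) = 58250/(-2565/2 - 2976) = 58250/(-8517/2) = 58250*(-2/8517) = -116500/8517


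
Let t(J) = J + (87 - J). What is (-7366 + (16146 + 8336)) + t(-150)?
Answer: 17203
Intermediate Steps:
t(J) = 87
(-7366 + (16146 + 8336)) + t(-150) = (-7366 + (16146 + 8336)) + 87 = (-7366 + 24482) + 87 = 17116 + 87 = 17203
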